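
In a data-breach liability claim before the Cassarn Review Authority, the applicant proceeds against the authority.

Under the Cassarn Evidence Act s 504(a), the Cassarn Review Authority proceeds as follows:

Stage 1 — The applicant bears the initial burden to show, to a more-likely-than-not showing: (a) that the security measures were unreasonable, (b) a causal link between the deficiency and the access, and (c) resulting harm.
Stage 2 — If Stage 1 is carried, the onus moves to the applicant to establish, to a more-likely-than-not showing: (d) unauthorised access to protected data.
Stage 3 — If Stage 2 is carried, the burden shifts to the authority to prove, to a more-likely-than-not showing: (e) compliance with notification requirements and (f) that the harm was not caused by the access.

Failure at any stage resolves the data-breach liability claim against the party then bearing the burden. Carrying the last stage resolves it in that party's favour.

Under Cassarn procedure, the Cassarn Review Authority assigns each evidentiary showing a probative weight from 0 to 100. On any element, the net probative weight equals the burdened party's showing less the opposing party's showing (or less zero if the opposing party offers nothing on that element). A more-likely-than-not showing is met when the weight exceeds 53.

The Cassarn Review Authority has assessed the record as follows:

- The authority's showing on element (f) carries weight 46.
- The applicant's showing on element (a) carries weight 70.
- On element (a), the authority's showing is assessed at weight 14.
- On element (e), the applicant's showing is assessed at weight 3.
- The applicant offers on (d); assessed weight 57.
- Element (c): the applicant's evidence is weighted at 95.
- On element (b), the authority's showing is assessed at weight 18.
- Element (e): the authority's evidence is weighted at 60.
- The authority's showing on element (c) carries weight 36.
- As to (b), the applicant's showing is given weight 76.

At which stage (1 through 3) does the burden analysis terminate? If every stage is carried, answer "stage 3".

stage 3

Stage 1 — burden on applicant; standard: a more-likely-than-not showing (weight exceeds 53).
    (a): 70 − 14 = 56 > 53 [met]
    (b): 76 − 18 = 58 > 53 [met]
    (c): 95 − 36 = 59 > 53 [met]
  Stage 1 is satisfied; the applicant continues to bear the burden.
Stage 2 — burden on applicant; standard: a more-likely-than-not showing (weight exceeds 53).
    (d): 57 > 53 [met]
  The applicant carries Stage 2; the authority now bears the burden.
Stage 3 — burden on authority; standard: a more-likely-than-not showing (weight exceeds 53).
    (e): 60 − 3 = 57 > 53 [met]
    (f): 46 ≤ 53 [not met]
  Stage 3 not carried; the authority fails its burden.
The analysis ends at Stage 3; the applicant prevails.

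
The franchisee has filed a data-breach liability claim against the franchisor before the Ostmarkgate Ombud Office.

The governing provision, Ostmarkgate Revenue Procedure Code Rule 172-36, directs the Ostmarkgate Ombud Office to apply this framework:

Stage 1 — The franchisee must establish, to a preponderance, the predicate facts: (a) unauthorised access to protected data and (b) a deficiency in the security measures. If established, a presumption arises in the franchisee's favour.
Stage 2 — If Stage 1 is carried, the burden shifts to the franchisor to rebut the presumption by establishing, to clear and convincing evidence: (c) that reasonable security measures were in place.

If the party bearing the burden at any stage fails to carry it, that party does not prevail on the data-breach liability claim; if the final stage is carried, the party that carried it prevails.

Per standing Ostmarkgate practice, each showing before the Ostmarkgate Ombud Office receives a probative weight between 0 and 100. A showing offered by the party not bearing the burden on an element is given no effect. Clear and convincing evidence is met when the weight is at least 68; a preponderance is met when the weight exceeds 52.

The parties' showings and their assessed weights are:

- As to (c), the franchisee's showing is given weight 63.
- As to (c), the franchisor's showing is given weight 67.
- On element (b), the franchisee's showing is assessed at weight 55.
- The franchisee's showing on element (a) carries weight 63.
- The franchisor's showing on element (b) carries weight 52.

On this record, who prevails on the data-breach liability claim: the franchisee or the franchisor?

franchisee

Stage 1 (franchisee, a preponderance, weight exceeds 52): (a) 63 > 52 — meets; (b) 55 (franchisor's 52 disregarded) > 52 — meets.
  Stage 1 carried; the burden shifts to the franchisor.
Stage 2 (franchisor, clear and convincing evidence, weight is at least 68): (c) 67 (franchisee's 63 disregarded) < 68 — fails.
  The franchisor does not carry Stage 2.
The franchisee prevails.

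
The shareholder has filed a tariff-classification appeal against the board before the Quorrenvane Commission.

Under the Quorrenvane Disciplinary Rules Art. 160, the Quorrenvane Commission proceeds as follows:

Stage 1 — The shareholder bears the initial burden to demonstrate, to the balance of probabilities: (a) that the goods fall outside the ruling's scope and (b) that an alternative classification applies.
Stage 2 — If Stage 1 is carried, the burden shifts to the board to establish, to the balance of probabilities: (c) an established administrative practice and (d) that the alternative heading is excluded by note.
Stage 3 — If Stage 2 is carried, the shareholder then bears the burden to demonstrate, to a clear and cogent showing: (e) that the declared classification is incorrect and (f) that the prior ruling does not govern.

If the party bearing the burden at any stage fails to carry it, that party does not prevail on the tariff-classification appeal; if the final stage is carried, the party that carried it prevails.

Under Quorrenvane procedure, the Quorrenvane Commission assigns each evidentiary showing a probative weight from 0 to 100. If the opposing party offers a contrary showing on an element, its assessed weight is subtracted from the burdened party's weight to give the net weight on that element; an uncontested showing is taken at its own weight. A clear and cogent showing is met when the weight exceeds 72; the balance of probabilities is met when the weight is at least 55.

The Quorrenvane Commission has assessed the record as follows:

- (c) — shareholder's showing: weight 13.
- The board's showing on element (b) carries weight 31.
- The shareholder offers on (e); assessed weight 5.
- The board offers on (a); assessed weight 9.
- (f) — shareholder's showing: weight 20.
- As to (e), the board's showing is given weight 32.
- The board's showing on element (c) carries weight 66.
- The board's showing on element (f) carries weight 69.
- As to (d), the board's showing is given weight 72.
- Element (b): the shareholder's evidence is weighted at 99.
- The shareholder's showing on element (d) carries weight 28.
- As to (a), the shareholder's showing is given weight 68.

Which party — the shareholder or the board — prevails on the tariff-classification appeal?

At Stage 1 the shareholder must meet the balance of probabilities (weight is at least 55): on (a) the weight is 68 less the opposing 9 gives net 59, ≥ 55, so (a) meets the standard; on (b) the weight is 99 less the opposing 31 gives net 68, ≥ 55, so (b) meets the standard.
  The shareholder carries Stage 1; the board now bears the burden.
At Stage 2 the board must meet the balance of probabilities (weight is at least 55): on (c) the weight is 66 less the opposing 13 gives net 53, < 55, so (c) does not meet the standard; on (d) the weight is 72 less the opposing 28 gives net 44, which does not reach 55, so (d) does not meet the standard.
  Not every element is met, so the board fails to carry Stage 2.
The analysis ends at Stage 2; the shareholder prevails.

shareholder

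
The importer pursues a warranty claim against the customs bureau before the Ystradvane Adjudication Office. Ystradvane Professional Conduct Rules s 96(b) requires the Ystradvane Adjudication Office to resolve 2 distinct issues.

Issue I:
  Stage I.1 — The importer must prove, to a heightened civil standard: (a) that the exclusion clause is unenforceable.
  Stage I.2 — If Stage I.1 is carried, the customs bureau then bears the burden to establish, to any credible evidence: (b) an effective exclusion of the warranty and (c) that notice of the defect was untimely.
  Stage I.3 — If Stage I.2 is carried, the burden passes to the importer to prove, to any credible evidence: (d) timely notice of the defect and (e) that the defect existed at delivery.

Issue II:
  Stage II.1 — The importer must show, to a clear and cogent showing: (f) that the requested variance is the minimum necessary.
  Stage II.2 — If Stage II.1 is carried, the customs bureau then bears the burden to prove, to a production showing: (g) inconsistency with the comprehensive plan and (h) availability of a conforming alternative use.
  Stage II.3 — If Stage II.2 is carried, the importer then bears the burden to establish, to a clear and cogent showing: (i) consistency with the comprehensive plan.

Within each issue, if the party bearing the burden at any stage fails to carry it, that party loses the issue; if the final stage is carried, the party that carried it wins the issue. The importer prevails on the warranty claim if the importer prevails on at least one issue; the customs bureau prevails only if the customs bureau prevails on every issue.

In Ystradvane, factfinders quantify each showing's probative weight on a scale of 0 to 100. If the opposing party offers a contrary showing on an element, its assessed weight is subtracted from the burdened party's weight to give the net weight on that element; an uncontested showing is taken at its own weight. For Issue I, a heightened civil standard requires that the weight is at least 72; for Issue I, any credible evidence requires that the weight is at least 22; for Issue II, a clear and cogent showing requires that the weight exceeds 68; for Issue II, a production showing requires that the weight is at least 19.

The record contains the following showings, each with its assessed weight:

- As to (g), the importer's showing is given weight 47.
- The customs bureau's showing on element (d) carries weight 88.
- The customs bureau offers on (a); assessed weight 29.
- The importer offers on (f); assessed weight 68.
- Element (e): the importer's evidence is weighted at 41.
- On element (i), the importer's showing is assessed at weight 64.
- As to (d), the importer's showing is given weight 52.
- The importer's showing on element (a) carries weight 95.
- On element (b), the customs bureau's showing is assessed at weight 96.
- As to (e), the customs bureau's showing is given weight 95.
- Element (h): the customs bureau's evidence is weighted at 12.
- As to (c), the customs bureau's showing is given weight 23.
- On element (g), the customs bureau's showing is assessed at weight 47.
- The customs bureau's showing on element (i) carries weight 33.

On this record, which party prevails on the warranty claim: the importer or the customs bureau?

customs bureau

— Issue I —
At Stage I.1 the importer must meet a heightened civil standard (weight is at least 72): on (a) the weight is 95 less the opposing 29 gives net 66, < 72, so (a) does not meet the standard.
  Not every element is met, so the importer fails to carry Stage I.1.
The analysis ends at Stage I.1; the customs bureau prevails on this issue.
— Issue II —
Stage II.1 (importer, a clear and cogent showing, weight exceeds 68): (f) 68 ≤ 68 — fails.
  Not every element is met, so the importer fails to carry Stage II.1.
So the customs bureau prevails on this issue.
Per-issue: Issue I → customs bureau; Issue II → customs bureau. The importer must prevail on at least one issue; overall, the customs bureau prevails.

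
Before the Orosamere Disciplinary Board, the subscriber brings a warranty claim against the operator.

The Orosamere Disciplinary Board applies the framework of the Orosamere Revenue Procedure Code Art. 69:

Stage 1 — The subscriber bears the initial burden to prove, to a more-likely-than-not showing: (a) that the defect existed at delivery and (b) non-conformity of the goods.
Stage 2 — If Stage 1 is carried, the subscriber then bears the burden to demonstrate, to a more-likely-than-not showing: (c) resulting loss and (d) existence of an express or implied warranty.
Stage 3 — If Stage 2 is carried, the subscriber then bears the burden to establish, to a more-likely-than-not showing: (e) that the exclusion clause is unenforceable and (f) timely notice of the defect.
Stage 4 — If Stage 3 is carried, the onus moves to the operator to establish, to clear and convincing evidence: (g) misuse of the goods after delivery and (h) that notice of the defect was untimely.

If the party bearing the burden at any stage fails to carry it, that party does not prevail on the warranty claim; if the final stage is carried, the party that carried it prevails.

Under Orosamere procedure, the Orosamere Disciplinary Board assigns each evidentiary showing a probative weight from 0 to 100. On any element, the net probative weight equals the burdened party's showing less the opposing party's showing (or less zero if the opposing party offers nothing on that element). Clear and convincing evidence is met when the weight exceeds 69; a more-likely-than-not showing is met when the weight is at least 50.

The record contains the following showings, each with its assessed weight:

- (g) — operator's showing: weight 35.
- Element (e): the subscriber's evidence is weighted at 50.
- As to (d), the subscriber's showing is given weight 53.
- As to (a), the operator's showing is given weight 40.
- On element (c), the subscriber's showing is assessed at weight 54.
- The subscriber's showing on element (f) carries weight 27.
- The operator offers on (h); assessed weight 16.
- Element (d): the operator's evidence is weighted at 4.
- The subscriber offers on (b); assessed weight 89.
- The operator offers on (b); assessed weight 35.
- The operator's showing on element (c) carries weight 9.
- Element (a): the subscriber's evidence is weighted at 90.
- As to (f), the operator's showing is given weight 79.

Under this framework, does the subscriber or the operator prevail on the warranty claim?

operator

Stage 1 — burden on subscriber; standard: a more-likely-than-not showing (weight is at least 50).
    (a): 90 − 40 = 50 ≥ 50 [met]
    (b): 89 − 35 = 54 ≥ 50 [met]
  Stage 1 is satisfied; the subscriber continues to bear the burden.
Stage 2 — burden on subscriber; standard: a more-likely-than-not showing (weight is at least 50).
    (c): 54 − 9 = 45 < 50 [not met]
    (d): 53 − 4 = 49 < 50 [not met]
  Not every element is met, so the subscriber fails to carry Stage 2.
The operator prevails.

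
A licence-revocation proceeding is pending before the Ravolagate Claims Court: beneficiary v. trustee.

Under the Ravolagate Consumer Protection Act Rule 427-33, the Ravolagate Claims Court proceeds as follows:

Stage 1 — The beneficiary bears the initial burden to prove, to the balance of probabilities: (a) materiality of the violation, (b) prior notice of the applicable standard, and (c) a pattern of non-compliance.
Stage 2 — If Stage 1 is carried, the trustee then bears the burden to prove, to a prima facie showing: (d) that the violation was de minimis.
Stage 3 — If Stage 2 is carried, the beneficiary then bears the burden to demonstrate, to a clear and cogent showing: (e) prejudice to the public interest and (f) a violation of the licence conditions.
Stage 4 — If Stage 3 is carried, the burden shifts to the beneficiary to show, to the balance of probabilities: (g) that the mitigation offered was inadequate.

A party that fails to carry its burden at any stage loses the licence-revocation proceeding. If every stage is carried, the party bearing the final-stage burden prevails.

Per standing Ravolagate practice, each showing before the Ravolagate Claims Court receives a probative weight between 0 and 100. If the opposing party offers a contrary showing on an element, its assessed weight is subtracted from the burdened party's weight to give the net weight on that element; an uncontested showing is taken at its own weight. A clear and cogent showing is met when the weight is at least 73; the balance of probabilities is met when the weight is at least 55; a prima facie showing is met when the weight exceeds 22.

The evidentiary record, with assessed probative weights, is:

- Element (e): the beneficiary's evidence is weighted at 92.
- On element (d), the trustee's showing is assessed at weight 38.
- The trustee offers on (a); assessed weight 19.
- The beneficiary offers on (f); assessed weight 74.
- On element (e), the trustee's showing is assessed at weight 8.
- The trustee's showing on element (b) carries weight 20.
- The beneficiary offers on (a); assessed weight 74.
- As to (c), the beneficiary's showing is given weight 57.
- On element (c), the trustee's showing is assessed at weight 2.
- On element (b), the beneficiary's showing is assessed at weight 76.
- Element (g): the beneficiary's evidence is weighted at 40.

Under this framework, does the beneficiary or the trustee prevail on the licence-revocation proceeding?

trustee

Stage 1 (beneficiary, the balance of probabilities, weight is at least 55): (a) net 74−19=55 ≥ 55 — meets; (b) net 76−20=56 ≥ 55 — meets; (c) net 57−2=55 ≥ 55 — meets.
  Stage 1 is satisfied; the onus moves to the trustee.
Stage 2 (trustee, a prima facie showing, weight exceeds 22): (d) 38 > 22 — meets.
  All elements met. The burden passes to the beneficiary.
Stage 3 (beneficiary, a clear and cogent showing, weight is at least 73): (e) net 92−8=84 ≥ 73 — meets; (f) 74 ≥ 73 — meets.
  Stage 3 carried; the burden remains with the beneficiary.
Stage 4 (beneficiary, the balance of probabilities, weight is at least 55): (g) 40 < 55 — fails.
  Not every element is met, so the beneficiary fails to carry Stage 4.
The analysis ends at Stage 4; the trustee prevails.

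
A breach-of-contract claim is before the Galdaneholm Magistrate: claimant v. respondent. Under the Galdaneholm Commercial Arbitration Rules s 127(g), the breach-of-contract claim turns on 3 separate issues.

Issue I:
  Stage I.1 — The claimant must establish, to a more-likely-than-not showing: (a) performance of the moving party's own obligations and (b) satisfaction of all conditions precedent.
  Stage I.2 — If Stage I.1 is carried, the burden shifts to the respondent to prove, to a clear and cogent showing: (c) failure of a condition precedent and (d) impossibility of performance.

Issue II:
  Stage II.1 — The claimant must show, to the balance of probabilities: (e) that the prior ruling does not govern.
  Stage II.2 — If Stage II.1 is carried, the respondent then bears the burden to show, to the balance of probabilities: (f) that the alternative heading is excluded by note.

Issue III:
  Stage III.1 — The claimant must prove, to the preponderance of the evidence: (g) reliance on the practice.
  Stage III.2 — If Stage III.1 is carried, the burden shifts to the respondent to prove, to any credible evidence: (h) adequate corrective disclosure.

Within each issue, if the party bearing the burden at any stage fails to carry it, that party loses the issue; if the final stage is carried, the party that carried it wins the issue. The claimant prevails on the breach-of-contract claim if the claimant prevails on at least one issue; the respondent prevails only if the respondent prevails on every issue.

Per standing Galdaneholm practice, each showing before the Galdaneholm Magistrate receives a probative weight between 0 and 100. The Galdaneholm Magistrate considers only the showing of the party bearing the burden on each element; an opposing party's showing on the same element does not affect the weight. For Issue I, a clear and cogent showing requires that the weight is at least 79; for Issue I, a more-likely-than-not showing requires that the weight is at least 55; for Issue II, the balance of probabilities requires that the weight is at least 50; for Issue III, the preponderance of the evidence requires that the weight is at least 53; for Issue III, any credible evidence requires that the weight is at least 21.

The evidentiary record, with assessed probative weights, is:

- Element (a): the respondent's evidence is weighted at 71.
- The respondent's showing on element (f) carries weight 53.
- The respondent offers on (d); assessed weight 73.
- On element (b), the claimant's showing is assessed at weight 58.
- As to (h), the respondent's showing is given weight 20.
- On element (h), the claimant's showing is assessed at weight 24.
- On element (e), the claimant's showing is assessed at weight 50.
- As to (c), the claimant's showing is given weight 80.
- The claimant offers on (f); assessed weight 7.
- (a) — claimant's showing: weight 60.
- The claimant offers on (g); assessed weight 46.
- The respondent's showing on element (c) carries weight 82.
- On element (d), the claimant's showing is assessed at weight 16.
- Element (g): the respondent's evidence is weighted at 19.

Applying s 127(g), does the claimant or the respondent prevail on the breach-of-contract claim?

— Issue I —
At Stage I.1 the claimant must meet a more-likely-than-not showing (weight is at least 55): on (a) the weight is 60 (the respondent's 71 is given no effect), which does reach 55, so (a) meets the standard; on (b) the weight is 58, which does reach 55, so (b) meets the standard.
  The claimant carries Stage I.1; the respondent now bears the burden.
At Stage I.2 the respondent must meet a clear and cogent showing (weight is at least 79): on (c) the weight is 82 (the claimant's 80 is given no effect), ≥ 79, so (c) meets the standard; on (d) the weight is 73 (the claimant's 16 is given no effect), which does not reach 79, so (d) does not meet the standard.
  The respondent does not carry Stage I.2.
So the claimant prevails on this issue.
— Issue II —
Stage II.1 (claimant, the balance of probabilities, weight is at least 50): (e) 50 ≥ 50 — meets.
  All elements met. The burden passes to the respondent.
Stage II.2 (respondent, the balance of probabilities, weight is at least 50): (f) 53 (claimant's 7 disregarded) ≥ 50 — meets.
  All elements met at the final stage.
Every stage carried; the respondent prevails on this issue.
— Issue III —
Stage III.1 — burden on claimant; standard: the preponderance of the evidence (weight is at least 53).
    (g): 46 (respondent's 19 disregarded) < 53 [not met]
  The claimant does not carry Stage III.1.
So the respondent prevails on this issue.
Per-issue: Issue I → claimant; Issue II → respondent; Issue III → respondent. The claimant must prevail on at least one issue; overall, the claimant prevails.

claimant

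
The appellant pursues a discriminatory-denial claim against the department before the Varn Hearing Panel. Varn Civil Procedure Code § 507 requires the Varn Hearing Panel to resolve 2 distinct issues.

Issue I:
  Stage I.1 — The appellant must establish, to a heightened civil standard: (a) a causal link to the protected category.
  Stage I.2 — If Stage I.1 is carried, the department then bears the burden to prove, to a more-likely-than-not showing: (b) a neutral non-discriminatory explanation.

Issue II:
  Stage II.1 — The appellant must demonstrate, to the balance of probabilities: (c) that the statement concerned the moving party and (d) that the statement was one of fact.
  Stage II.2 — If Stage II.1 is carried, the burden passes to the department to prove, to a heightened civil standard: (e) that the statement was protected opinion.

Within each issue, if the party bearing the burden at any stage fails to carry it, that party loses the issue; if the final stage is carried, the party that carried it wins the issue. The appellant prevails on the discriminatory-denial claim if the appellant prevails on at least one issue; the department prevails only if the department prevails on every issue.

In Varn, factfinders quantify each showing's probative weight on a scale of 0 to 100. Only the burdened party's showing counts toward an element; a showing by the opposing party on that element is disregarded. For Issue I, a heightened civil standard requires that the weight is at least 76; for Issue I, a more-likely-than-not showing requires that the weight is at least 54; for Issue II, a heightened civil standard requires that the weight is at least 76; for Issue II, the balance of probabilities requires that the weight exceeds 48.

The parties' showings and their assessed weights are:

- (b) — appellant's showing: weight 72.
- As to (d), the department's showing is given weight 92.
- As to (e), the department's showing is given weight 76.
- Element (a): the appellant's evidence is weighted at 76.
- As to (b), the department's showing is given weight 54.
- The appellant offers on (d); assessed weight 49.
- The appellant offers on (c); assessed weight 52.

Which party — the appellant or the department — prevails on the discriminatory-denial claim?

department

— Issue I —
At Stage I.1 the appellant must meet a heightened civil standard (weight is at least 76): on (a) the weight is 76, which does reach 76, so (a) meets the standard.
  All elements met. The burden passes to the department.
At Stage I.2 the department must meet a more-likely-than-not showing (weight is at least 54): on (b) the weight is 54 (the appellant's 72 is given no effect), which does reach 54, so (b) meets the standard.
  Stage I.2 carried; the final stage is satisfied.
With every stage satisfied, the department prevails on this issue.
— Issue II —
Stage II.1 (appellant, the balance of probabilities, weight exceeds 48): (c) 52 > 48 — meets; (d) 49 (department's 92 disregarded) > 48 — meets.
  The appellant carries Stage II.1; the department now bears the burden.
Stage II.2 (department, a heightened civil standard, weight is at least 76): (e) 76 ≥ 76 — meets.
  The department carries the last stage.
Every stage carried; the department prevails on this issue.
Per-issue: Issue I → department; Issue II → department. The appellant must prevail on at least one issue; overall, the department prevails.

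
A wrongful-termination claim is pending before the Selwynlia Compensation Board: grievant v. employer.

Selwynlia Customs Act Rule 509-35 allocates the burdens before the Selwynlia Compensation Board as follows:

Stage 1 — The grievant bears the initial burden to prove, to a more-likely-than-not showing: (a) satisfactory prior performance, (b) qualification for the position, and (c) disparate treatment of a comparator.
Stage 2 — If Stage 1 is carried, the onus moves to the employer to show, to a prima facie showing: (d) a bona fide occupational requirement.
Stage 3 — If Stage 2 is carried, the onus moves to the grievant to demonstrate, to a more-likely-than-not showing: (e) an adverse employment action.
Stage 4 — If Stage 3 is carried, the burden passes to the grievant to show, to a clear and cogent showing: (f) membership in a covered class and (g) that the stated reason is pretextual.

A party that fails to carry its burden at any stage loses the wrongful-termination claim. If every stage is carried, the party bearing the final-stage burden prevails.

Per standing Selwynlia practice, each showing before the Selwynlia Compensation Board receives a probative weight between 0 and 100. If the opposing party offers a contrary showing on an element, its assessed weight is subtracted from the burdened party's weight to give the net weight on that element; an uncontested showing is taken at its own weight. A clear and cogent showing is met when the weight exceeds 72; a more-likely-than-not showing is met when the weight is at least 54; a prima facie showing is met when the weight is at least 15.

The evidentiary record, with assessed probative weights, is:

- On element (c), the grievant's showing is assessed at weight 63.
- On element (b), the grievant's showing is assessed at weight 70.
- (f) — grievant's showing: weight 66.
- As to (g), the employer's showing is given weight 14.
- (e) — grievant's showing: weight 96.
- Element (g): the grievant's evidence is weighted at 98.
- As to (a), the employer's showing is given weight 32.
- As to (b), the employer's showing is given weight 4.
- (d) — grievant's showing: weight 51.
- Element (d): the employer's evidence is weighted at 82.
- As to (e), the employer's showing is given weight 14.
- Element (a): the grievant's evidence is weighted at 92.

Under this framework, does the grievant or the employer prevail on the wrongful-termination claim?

Stage 1 (grievant, a more-likely-than-not showing, weight is at least 54): (a) net 92−32=60 ≥ 54 — meets; (b) net 70−4=66 ≥ 54 — meets; (c) 63 ≥ 54 — meets.
  Stage 1 is satisfied; the onus moves to the employer.
Stage 2 (employer, a prima facie showing, weight is at least 15): (d) net 82−51=31 ≥ 15 — meets.
  Stage 2 is satisfied; the onus moves to the grievant.
Stage 3 (grievant, a more-likely-than-not showing, weight is at least 54): (e) net 96−14=82 ≥ 54 — meets.
  All elements met. The grievant retains the burden for Stage 4.
Stage 4 (grievant, a clear and cogent showing, weight exceeds 72): (f) 66 ≤ 72 — fails; (g) net 98−14=84 > 72 — meets.
  The grievant does not carry Stage 4.
The employer prevails.

employer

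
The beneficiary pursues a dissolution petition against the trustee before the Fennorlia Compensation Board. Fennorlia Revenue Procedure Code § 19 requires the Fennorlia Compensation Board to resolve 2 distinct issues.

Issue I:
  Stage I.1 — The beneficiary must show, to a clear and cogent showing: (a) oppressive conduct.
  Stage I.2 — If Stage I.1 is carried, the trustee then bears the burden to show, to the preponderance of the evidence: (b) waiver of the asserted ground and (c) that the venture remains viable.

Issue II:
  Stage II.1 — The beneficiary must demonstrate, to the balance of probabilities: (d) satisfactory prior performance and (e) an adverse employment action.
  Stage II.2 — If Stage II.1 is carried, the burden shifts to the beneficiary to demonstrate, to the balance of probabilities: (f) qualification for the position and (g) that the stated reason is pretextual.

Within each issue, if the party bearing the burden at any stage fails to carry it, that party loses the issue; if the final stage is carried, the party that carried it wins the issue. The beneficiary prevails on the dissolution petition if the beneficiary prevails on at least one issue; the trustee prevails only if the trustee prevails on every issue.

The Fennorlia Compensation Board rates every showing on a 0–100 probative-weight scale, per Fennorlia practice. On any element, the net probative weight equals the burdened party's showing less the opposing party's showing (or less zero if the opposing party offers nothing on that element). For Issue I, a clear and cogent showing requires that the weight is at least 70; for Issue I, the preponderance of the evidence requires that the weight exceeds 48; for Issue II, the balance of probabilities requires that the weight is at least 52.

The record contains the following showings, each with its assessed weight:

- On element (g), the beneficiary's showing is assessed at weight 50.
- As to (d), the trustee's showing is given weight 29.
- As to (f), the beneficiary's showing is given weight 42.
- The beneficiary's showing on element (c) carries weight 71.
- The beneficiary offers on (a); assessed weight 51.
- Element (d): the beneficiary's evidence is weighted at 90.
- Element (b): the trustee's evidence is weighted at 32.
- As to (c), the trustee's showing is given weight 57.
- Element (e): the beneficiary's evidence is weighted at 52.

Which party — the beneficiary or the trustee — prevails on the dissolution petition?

trustee

— Issue I —
Stage I.1 (beneficiary, a clear and cogent showing, weight is at least 70): (a) 51 < 70 — fails.
  The beneficiary does not carry Stage I.1.
The analysis ends at Stage I.1; the trustee prevails on this issue.
— Issue II —
Stage II.1 (beneficiary, the balance of probabilities, weight is at least 52): (d) net 90−29=61 ≥ 52 — meets; (e) 52 ≥ 52 — meets.
  All elements met. The beneficiary retains the burden for Stage II.2.
Stage II.2 (beneficiary, the balance of probabilities, weight is at least 52): (f) 42 < 52 — fails; (g) 50 < 52 — fails.
  Stage II.2 not carried; the beneficiary fails its burden.
The trustee prevails on this issue.
Per-issue: Issue I → trustee; Issue II → trustee. The beneficiary must prevail on at least one issue; overall, the trustee prevails.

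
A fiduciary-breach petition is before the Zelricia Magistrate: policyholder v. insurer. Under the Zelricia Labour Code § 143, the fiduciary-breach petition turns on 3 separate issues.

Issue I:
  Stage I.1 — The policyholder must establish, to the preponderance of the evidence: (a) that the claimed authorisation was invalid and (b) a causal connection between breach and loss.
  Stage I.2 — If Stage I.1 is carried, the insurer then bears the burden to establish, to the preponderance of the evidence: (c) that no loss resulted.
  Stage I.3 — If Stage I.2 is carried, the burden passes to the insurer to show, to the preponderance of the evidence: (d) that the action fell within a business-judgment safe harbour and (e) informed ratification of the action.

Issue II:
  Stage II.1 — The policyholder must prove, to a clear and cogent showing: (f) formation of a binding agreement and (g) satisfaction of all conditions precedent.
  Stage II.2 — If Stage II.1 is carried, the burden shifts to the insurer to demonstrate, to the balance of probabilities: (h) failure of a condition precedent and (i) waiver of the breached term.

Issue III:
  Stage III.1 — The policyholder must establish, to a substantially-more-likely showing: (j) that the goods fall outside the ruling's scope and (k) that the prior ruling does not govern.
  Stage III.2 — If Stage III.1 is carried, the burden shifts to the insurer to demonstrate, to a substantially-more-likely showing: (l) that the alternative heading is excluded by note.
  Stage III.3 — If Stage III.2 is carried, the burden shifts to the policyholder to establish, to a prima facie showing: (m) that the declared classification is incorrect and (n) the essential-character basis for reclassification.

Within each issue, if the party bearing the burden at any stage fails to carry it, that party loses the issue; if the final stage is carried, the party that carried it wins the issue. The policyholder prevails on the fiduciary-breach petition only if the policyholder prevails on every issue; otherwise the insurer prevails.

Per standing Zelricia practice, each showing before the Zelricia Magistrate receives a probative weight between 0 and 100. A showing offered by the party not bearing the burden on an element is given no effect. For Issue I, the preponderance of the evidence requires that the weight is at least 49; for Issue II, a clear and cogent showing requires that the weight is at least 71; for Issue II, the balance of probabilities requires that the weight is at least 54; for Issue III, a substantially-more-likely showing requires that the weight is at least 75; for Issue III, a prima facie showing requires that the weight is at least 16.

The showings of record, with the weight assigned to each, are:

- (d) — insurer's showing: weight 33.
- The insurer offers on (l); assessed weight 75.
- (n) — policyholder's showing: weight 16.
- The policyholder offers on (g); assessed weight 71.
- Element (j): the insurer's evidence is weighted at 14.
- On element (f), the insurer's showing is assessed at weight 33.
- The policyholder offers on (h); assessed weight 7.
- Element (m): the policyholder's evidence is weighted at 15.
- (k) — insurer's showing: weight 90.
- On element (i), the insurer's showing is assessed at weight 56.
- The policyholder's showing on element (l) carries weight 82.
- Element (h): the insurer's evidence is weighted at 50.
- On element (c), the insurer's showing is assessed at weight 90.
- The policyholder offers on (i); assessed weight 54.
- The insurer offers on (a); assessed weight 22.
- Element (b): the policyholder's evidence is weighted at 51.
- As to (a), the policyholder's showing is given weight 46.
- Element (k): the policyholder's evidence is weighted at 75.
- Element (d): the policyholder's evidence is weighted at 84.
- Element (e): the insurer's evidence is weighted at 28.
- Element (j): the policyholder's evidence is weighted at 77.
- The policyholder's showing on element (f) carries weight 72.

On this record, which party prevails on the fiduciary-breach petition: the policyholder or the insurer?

insurer

— Issue I —
Stage I.1 (policyholder, the preponderance of the evidence, weight is at least 49): (a) 46 (insurer's 22 disregarded) < 49 — fails; (b) 51 ≥ 49 — meets.
  The policyholder does not carry Stage I.1.
The insurer prevails on this issue.
— Issue II —
Stage II.1 (policyholder, a clear and cogent showing, weight is at least 71): (f) 72 (insurer's 33 disregarded) ≥ 71 — meets; (g) 71 ≥ 71 — meets.
  Stage II.1 carried; the burden shifts to the insurer.
Stage II.2 (insurer, the balance of probabilities, weight is at least 54): (h) 50 (policyholder's 7 disregarded) < 54 — fails; (i) 56 (policyholder's 54 disregarded) ≥ 54 — meets.
  Stage II.2 not carried; the insurer fails its burden.
The analysis ends at Stage II.2; the policyholder prevails on this issue.
— Issue III —
At Stage III.1 the policyholder must meet a substantially-more-likely showing (weight is at least 75): on (j) the weight is 77 (the insurer's 14 is given no effect), which does reach 75, so (j) meets the standard; on (k) the weight is 75 (the insurer's 90 is given no effect), which does reach 75, so (k) meets the standard.
  The policyholder carries Stage III.1; the insurer now bears the burden.
At Stage III.2 the insurer must meet a substantially-more-likely showing (weight is at least 75): on (l) the weight is 75 (the policyholder's 82 is given no effect), which does reach 75, so (l) meets the standard.
  All elements met. The burden passes to the policyholder.
At Stage III.3 the policyholder must meet a prima facie showing (weight is at least 16): on (m) the weight is 15, < 16, so (m) does not meet the standard; on (n) the weight is 16, ≥ 16, so (n) meets the standard.
  The policyholder does not carry Stage III.3.
The analysis ends at Stage III.3; the insurer prevails on this issue.
Per-issue: Issue I → insurer; Issue II → policyholder; Issue III → insurer. The policyholder must prevail on every issue; overall, the insurer prevails.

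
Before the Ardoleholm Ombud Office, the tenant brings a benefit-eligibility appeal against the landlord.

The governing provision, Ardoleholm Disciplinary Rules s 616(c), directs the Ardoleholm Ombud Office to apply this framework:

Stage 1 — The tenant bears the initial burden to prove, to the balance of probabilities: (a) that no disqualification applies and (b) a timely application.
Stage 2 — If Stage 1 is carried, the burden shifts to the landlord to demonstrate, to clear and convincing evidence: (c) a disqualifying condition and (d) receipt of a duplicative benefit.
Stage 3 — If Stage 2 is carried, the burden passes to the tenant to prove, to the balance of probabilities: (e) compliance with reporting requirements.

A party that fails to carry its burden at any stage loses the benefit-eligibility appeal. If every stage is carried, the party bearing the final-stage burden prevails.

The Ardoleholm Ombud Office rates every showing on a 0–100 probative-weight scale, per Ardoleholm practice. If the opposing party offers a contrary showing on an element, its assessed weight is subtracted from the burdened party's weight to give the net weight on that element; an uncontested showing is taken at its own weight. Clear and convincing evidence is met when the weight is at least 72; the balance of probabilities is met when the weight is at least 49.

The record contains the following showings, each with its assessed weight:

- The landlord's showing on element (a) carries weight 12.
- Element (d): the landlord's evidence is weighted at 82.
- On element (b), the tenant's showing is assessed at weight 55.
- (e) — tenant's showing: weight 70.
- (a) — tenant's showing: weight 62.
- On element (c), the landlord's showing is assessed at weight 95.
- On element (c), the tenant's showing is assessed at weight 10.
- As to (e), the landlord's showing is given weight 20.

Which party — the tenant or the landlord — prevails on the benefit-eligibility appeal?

At Stage 1 the tenant must meet the balance of probabilities (weight is at least 49): on (a) the weight is 62 less the opposing 12 gives net 50, which does reach 49, so (a) meets the standard; on (b) the weight is 55, which does reach 49, so (b) meets the standard.
  The tenant carries Stage 1; the landlord now bears the burden.
At Stage 2 the landlord must meet clear and convincing evidence (weight is at least 72): on (c) the weight is 95 less the opposing 10 gives net 85, which does reach 72, so (c) meets the standard; on (d) the weight is 82, ≥ 72, so (d) meets the standard.
  Stage 2 is satisfied; the onus moves to the tenant.
At Stage 3 the tenant must meet the balance of probabilities (weight is at least 49): on (e) the weight is 70 less the opposing 20 gives net 50, ≥ 49, so (e) meets the standard.
  All elements met at the final stage.
All stages carried — the tenant prevails.

tenant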